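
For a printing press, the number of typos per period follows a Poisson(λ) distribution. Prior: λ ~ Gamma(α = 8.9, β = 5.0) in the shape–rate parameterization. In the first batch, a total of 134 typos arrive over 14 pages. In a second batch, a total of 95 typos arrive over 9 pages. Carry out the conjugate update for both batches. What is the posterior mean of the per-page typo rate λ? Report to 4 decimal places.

8.4964

With a Gamma(shape α, rate β) prior, the Poisson likelihood is conjugate: the posterior is Gamma(α + ΣXᵢ, β + n).
After batch 1: Gamma(α+S, β+n) = Gamma(8.9+134, 5.0+14) = Gamma(142.9, 19.0).
After batch 2: Gamma(α+S, β+n) = Gamma(142.9+95, 19.0+9) = Gamma(237.9, 28.0).
Posterior mean = α/β = 237.9/28.0 = 8.4964.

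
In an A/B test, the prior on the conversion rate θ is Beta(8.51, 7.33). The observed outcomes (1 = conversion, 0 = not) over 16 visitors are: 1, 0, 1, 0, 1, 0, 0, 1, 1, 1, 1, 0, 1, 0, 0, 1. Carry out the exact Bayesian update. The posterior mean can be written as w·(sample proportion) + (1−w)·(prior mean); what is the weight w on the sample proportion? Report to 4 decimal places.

0.5025

The Beta prior is conjugate to a Binomial/Bernoulli likelihood; the update adds successes to α and failures to β.
Posterior mean = (α₀+k)/(α₀+β₀+n) = [n/(α₀+β₀+n)]·(k/n) + [(α₀+β₀)/(α₀+β₀+n)]·α₀/(α₀+β₀), so only n and the prior enter the weight.
The weight on the data is w = n/(α₀+β₀+n) = 16/(8.51+7.33+16) = 16/31.84 = 0.5025.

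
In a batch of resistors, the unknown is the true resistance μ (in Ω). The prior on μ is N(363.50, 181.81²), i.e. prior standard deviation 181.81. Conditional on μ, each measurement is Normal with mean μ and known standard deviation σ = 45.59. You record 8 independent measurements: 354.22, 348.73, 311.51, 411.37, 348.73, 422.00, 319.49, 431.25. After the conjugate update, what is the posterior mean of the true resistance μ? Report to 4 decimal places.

368.3742

For Normal data with known variance σ², a Normal(μ₀, σ₀²) prior on μ is conjugate. Posterior precision = 1/σ₀² + n/σ²; posterior mean is the precision-weighted average of μ₀ and x̄.
Σxᵢ = 354.22 + 348.73 + 311.51 + 411.37 + 348.73 + 422.00 + 319.49 + 431.25 = 2947.3, so n·x̄ = 2947.3.
σ₀² = 181.81² = 33054.8761, σ² = 45.59² = 2078.4481; σ² + n·σ₀² = 2078.4481 + 8·33054.8761 = 266517.4569.
Posterior mean = (μ₀/σ₀² + n·x̄/σ²)/(1/σ₀² + n/σ²) = (σ²·μ₀ + σ₀²·n·x̄)/(σ² + n·σ₀²) = (2078.4481·363.50 + 33054.8761·2947.3)/266517.4569 = 98178152.21388/266517.4569 = 368.3742.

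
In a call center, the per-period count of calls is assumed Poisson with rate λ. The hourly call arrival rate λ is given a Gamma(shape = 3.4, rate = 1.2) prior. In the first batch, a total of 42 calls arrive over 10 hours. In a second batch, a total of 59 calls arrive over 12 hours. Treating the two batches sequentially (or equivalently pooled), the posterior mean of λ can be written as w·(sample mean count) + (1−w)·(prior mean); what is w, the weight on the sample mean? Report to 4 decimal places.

With a Gamma(shape α, rate β) prior, the Poisson likelihood is conjugate: the posterior is Gamma(α + ΣXᵢ, β + n).
Total number of hours: n = 10 + 12 = 22.
Posterior mean = (α₀+S)/(β₀+n) = [n/(β₀+n)]·(S/n) + [β₀/(β₀+n)]·(α₀/β₀), so only n and β₀ enter the weight.
Weight on data w = n/(β₀+n) = 22/(1.2+22) = 22/23.2 = 0.9483.

0.9483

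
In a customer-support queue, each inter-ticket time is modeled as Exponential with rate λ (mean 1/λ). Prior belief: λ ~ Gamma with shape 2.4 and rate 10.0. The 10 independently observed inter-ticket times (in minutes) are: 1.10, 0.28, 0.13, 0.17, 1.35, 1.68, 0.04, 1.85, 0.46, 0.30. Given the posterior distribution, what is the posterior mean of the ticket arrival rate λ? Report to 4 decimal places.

0.7143

With a Gamma(shape α, rate β) prior on the exponential rate λ, the posterior after n observations with total T = Σxᵢ is Gamma(α+n, β+T).
Sum of observations T = 7.36 minutes; n = 10.
Posterior: Gamma(2.4+10, 10.0+7.36) = Gamma(12.4, 17.36).
Posterior mean of λ = α/β = 12.4/17.36 = 0.7143.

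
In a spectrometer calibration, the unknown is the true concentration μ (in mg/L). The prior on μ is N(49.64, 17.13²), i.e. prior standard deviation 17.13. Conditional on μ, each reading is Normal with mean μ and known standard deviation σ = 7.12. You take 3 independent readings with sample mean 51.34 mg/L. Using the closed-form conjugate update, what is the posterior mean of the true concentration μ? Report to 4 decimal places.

51.2474

For Normal data with known variance σ², a Normal(μ₀, σ₀²) prior on μ is conjugate. Posterior precision = 1/σ₀² + n/σ²; posterior mean is the precision-weighted average of μ₀ and x̄.
n·x̄ = 3·51.34 = 154.02.
σ₀² = 17.13² = 293.4369, σ² = 7.12² = 50.6944; σ² + n·σ₀² = 50.6944 + 3·293.4369 = 931.0051.
Posterior mean = (μ₀/σ₀² + n·x̄/σ²)/(1/σ₀² + n/σ²) = (σ²·μ₀ + σ₀²·n·x̄)/(σ² + n·σ₀²) = (50.6944·49.64 + 293.4369·154.02)/931.0051 = 47711.621354/931.0051 = 51.2474.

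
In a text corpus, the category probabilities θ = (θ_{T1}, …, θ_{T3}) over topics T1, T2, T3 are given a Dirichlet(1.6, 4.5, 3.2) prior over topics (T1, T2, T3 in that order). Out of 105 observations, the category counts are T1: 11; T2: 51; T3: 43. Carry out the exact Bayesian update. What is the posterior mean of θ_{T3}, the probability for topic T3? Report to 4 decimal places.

0.4042

The Dirichlet prior is conjugate to the Multinomial likelihood: each posterior αⱼ = prior αⱼ + observed count nⱼ.
Posterior concentration: (12.6, 55.5, 46.2), total = 114.3.
E[θ_{T3}|data] = α_{T3}/Σα = 46.2/114.3 = 0.4042.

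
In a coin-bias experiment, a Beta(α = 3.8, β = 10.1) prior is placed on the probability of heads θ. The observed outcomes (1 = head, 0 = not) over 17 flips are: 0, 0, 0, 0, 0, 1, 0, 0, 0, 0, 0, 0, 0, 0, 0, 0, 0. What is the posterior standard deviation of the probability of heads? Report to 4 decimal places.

The Beta prior is conjugate to a Binomial/Bernoulli likelihood; the update adds successes to α and failures to β.
Posterior: Beta(α+k, β+n−k) = Beta(3.8+1, 10.1+16) = Beta(4.8, 26.1).
Var = αβ/((α+β)²(α+β+1)) = 4.8·26.1/(30.9²·31.9) = 0.00411315; SD = √0.00411315 = 0.0641.

0.0641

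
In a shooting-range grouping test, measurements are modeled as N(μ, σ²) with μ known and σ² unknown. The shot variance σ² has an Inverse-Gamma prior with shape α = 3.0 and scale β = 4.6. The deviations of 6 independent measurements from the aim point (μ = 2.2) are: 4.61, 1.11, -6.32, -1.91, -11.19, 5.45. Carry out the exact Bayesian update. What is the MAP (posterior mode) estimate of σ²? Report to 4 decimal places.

With known mean μ and an Inverse-Gamma(α, β) prior on σ², the Normal likelihood is conjugate: posterior is Inv-Gamma(α + n/2, β + Σ(xᵢ−μ)²/2).
Σ(xᵢ−μ)² = (4.61)² + (1.11)² + (-6.32)² + (-1.91)² + (-11.19)² + (5.45)² = 220.9933.
Posterior: Inv-Gamma(3.0 + 6/2, 4.6 + 220.9933/2) = Inv-Gamma(6.00, 115.09665).
Mode = β/(α+1) = 115.09665/7.00 = 16.4424.

16.4424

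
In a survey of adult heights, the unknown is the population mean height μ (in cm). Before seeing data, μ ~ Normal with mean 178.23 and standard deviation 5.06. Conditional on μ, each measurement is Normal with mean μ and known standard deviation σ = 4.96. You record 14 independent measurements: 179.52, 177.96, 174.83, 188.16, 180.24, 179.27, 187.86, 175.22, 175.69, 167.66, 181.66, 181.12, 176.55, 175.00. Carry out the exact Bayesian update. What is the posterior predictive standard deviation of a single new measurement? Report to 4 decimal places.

For Normal data with known variance σ², a Normal(μ₀, σ₀²) prior on μ is conjugate. Posterior precision = 1/σ₀² + n/σ²; posterior mean is the precision-weighted average of μ₀ and x̄.
σ₀² = 5.06² = 25.6036, σ² = 4.96² = 24.6016; σ² + n·σ₀² = 24.6016 + 14·25.6036 = 383.052.
Posterior precision = 1/σ₀² + n/σ² = 1/25.6036 + 14/24.6016 = (σ² + n·σ₀²)/(σ₀²σ²) = 383.052/(25.6036·24.6016); posterior variance σₙ² = σ₀²σ²/(σ² + n·σ₀²) = 25.6036·24.6016/383.052 = 1.644397.
Predictive variance for one new observation = σₙ² + σ² = 25.6036·24.6016/383.052 + 24.6016 = σ²·(σ₀² + 383.052)/383.052 = 24.6016·408.6556/383.052 = 26.245997; SD = √(24.6016·408.6556/383.052) = 5.1231.

5.1231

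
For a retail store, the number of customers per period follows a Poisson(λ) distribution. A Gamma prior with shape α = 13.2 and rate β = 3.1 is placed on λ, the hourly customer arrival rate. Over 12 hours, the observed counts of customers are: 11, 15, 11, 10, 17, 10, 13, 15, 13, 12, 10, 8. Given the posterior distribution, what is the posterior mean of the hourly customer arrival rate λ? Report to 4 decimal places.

With a Gamma(shape α, rate β) prior, the Poisson likelihood is conjugate: the posterior is Gamma(α + ΣXᵢ, β + n).
Sum of counts S = 145 over n = 12 hours.
Posterior: Gamma(α+S, β+n) = Gamma(13.2+145, 3.1+12) = Gamma(158.2, 15.1).
Posterior mean = α/β = 158.2/15.1 = 10.4768.

10.4768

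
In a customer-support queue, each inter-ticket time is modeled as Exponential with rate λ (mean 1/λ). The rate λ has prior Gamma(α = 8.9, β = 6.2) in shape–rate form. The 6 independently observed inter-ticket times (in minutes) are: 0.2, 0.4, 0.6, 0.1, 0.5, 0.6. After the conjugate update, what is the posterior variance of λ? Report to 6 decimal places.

With a Gamma(shape α, rate β) prior on the exponential rate λ, the posterior after n observations with total T = Σxᵢ is Gamma(α+n, β+T).
Sum of observations T = 2.4 minutes; n = 6.
Posterior: Gamma(8.9+6, 6.2+2.4) = Gamma(14.9, 8.6).
Var = α/β² = 0.201460.

0.201460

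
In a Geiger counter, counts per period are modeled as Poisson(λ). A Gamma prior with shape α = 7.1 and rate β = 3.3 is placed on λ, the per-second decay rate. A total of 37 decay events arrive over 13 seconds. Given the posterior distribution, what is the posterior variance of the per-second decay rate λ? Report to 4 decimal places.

With a Gamma(shape α, rate β) prior, the Poisson likelihood is conjugate: the posterior is Gamma(α + ΣXᵢ, β + n).
Posterior: Gamma(α+S, β+n) = Gamma(7.1+37, 3.3+13) = Gamma(44.1, 16.3).
Var = α/β² = 44.1/16.3² = 0.1660.

0.1660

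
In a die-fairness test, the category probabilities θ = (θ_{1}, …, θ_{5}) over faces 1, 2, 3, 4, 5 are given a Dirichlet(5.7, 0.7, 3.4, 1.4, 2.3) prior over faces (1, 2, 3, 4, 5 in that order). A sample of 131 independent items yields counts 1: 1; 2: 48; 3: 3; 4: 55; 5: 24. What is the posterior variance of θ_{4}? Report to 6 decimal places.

0.001636

The Dirichlet prior is conjugate to the Multinomial likelihood: each posterior αⱼ = prior αⱼ + observed count nⱼ.
Posterior concentration: (6.7, 48.7, 6.4, 56.4, 26.3), total = 144.5.
Var[θ_j] = α_j(Σα−α_j)/((Σα)²(Σα+1)) = 56.4·88.1/(144.5²·145.5) = 0.001636.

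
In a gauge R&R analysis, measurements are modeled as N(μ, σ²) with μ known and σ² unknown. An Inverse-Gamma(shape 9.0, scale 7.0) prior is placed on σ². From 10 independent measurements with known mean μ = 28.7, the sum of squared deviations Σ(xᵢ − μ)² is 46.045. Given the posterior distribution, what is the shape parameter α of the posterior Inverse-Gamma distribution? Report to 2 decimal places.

14.00

With known mean μ and an Inverse-Gamma(α, β) prior on σ², the Normal likelihood is conjugate: posterior is Inv-Gamma(α + n/2, β + Σ(xᵢ−μ)²/2).
Posterior: Inv-Gamma(9.0 + 10/2, 7.0 + 46.045/2) = Inv-Gamma(14.00, 30.0225).
Posterior α = 14.00.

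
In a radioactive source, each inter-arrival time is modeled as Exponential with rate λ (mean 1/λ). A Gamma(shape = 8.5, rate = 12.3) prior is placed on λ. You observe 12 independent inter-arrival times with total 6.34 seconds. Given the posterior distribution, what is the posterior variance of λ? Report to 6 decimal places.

With a Gamma(shape α, rate β) prior on the exponential rate λ, the posterior after n observations with total T = Σxᵢ is Gamma(α+n, β+T).
Posterior: Gamma(8.5+12, 12.3+6.34) = Gamma(20.5, 18.64).
Var = α/β² = 0.059001.

0.059001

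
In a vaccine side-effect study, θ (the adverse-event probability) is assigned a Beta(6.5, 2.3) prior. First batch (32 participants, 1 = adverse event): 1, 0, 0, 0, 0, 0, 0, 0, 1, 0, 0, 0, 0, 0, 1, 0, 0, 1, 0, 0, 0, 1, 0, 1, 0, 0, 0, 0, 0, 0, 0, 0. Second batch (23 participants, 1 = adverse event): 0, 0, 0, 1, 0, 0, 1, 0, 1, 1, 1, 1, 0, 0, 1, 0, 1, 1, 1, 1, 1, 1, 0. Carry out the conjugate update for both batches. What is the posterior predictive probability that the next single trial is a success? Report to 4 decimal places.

The Beta prior is conjugate to a Binomial/Bernoulli likelihood; the update adds successes to α and failures to β.
After batch 1: Beta(6.5+6, 2.3+26) = Beta(12.5, 28.3).
After batch 2: Beta(12.5+13, 28.3+10) = Beta(25.5, 38.3).
For a single future Bernoulli trial, P(success | data) = α/(α+β) = 0.3997.

0.3997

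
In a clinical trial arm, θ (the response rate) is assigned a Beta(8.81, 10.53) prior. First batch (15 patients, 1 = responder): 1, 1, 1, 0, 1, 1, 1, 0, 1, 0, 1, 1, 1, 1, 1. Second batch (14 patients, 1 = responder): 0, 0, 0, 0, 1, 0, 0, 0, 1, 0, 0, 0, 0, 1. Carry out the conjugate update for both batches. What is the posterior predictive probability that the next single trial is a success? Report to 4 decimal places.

0.4926

The Beta prior is conjugate to a Binomial/Bernoulli likelihood; the update adds successes to α and failures to β.
After batch 1: Beta(8.81+12, 10.53+3) = Beta(20.81, 13.53).
After batch 2: Beta(20.81+3, 13.53+11) = Beta(23.81, 24.53).
For a single future Bernoulli trial, P(success | data) = α/(α+β) = 0.4926.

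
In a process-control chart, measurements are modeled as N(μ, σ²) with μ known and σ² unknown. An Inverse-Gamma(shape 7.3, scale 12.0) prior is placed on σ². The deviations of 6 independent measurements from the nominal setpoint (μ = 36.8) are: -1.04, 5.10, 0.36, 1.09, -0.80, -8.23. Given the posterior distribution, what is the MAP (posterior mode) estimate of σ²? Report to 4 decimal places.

With known mean μ and an Inverse-Gamma(α, β) prior on σ², the Normal likelihood is conjugate: posterior is Inv-Gamma(α + n/2, β + Σ(xᵢ−μ)²/2).
Σ(xᵢ−μ)² = (-1.04)² + (5.10)² + (0.36)² + (1.09)² + (-0.80)² + (-8.23)² = 96.7822.
Posterior: Inv-Gamma(7.3 + 6/2, 12.0 + 96.7822/2) = Inv-Gamma(10.30, 60.39110).
Mode = β/(α+1) = 60.39110/11.30 = 5.3443.

5.3443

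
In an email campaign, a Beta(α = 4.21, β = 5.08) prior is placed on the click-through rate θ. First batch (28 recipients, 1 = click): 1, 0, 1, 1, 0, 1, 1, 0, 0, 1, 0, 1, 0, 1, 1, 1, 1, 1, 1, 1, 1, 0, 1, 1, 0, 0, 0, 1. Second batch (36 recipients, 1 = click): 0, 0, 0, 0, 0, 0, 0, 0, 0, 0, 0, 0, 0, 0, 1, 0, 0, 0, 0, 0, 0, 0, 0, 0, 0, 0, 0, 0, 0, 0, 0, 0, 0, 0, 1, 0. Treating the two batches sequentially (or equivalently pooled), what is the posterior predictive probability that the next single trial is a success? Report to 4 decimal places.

0.3303

The Beta prior is conjugate to a Binomial/Bernoulli likelihood; the update adds successes to α and failures to β.
After batch 1: Beta(4.21+18, 5.08+10) = Beta(22.21, 15.08).
After batch 2: Beta(22.21+2, 15.08+34) = Beta(24.21, 49.08).
For a single future Bernoulli trial, P(success | data) = α/(α+β) = 0.3303.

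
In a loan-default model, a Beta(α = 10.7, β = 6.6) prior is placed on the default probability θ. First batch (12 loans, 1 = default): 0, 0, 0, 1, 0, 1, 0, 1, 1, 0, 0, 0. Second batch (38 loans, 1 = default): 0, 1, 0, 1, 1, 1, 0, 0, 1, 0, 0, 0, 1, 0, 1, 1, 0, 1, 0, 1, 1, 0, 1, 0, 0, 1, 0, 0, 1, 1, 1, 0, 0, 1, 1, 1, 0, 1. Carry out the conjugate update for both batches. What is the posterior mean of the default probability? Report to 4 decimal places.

The Beta prior is conjugate to a Binomial/Bernoulli likelihood; the update adds successes to α and failures to β.
After batch 1: Beta(10.7+4, 6.6+8) = Beta(14.7, 14.6).
After batch 2: Beta(14.7+20, 14.6+18) = Beta(34.7, 32.6).
Posterior mean = α/(α+β) = 34.7/67.3 = 0.5156.

0.5156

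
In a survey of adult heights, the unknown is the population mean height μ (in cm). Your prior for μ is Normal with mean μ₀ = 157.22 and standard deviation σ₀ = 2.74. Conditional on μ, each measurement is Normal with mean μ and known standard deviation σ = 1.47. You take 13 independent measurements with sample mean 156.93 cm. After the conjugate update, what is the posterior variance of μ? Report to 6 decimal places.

0.162623

For Normal data with known variance σ², a Normal(μ₀, σ₀²) prior on μ is conjugate. Posterior precision = 1/σ₀² + n/σ²; posterior mean is the precision-weighted average of μ₀ and x̄.
σ₀² = 2.74² = 7.5076, σ² = 1.47² = 2.1609; σ² + n·σ₀² = 2.1609 + 13·7.5076 = 99.7597.
Posterior precision = 1/σ₀² + n/σ² = 1/7.5076 + 13/2.1609 = (σ² + n·σ₀²)/(σ₀²σ²) = 99.7597/(7.5076·2.1609); posterior variance σₙ² = σ₀²σ²/(σ² + n·σ₀²) = 7.5076·2.1609/99.7597 = 0.162623.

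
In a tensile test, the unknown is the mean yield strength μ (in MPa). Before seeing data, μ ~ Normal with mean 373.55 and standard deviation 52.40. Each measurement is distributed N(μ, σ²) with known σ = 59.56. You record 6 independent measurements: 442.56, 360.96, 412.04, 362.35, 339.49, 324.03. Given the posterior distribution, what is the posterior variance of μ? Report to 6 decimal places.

For Normal data with known variance σ², a Normal(μ₀, σ₀²) prior on μ is conjugate. Posterior precision = 1/σ₀² + n/σ²; posterior mean is the precision-weighted average of μ₀ and x̄.
σ₀² = 52.40² = 2745.76, σ² = 59.56² = 3547.3936; σ² + n·σ₀² = 3547.3936 + 6·2745.76 = 20021.9536.
Posterior precision = 1/σ₀² + n/σ² = 1/2745.76 + 6/3547.3936 = (σ² + n·σ₀²)/(σ₀²σ²) = 20021.9536/(2745.76·3547.3936); posterior variance σₙ² = σ₀²σ²/(σ² + n·σ₀²) = 2745.76·3547.3936/20021.9536 = 486.480573.

486.480573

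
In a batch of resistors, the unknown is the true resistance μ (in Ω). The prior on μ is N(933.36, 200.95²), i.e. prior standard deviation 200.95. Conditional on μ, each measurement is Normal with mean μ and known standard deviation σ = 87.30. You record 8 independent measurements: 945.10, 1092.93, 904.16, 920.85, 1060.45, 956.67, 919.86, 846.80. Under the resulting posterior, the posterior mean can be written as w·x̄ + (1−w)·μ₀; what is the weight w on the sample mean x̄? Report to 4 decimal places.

For Normal data with known variance σ², a Normal(μ₀, σ₀²) prior on μ is conjugate. Posterior precision = 1/σ₀² + n/σ²; posterior mean is the precision-weighted average of μ₀ and x̄.
σ₀² = 200.95² = 40380.9025, σ² = 87.30² = 7621.29. Prior precision 1/σ₀² = 1/40380.9025; data precision n/σ² = 8/7621.29.
w = (n/σ²)/(1/σ₀² + n/σ²) = n·σ₀²/(σ² + n·σ₀²) = 8·40380.9025/(7621.29 + 8·40380.9025) = 323047.22/330668.51 = 0.9770.

0.9770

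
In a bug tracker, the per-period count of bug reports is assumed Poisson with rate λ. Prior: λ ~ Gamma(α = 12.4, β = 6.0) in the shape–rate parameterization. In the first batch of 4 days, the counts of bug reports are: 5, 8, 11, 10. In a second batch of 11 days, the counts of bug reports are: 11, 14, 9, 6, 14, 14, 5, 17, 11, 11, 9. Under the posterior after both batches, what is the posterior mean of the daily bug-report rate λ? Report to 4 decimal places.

7.9714

With a Gamma(shape α, rate β) prior, the Poisson likelihood is conjugate: the posterior is Gamma(α + ΣXᵢ, β + n).
Batch 1: sum of counts S = 34 over n = 4 days.
After batch 1: Gamma(α+S, β+n) = Gamma(12.4+34, 6.0+4) = Gamma(46.4, 10.0).
Batch 2: sum of counts S = 121 over n = 11 days.
After batch 2: Gamma(α+S, β+n) = Gamma(46.4+121, 10.0+11) = Gamma(167.4, 21.0).
Posterior mean = α/β = 167.4/21.0 = 7.9714.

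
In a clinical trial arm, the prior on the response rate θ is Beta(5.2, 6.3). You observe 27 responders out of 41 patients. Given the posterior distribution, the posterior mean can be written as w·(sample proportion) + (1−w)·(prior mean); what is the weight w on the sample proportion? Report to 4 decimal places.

The Beta prior is conjugate to a Binomial/Bernoulli likelihood; the update adds successes to α and failures to β.
Posterior mean = (α₀+k)/(α₀+β₀+n) = [n/(α₀+β₀+n)]·(k/n) + [(α₀+β₀)/(α₀+β₀+n)]·α₀/(α₀+β₀), so only n and the prior enter the weight.
The weight on the data is w = n/(α₀+β₀+n) = 41/(5.2+6.3+41) = 41/52.5 = 0.7810.

0.7810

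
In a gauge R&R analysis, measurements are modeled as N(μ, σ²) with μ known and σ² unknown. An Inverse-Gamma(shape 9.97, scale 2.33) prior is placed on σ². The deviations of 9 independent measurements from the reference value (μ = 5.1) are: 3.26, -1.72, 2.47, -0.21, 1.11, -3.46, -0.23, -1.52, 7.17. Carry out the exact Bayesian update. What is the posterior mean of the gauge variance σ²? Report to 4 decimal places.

3.3915

With known mean μ and an Inverse-Gamma(α, β) prior on σ², the Normal likelihood is conjugate: posterior is Inv-Gamma(α + n/2, β + Σ(xᵢ−μ)²/2).
Σ(xᵢ−μ)² = (3.26)² + (-1.72)² + (2.47)² + (-0.21)² + (1.11)² + (-3.46)² + (-0.23)² + (-1.52)² + (7.17)² = 86.7069.
Posterior: Inv-Gamma(9.97 + 9/2, 2.33 + 86.7069/2) = Inv-Gamma(14.47, 45.68345).
E[σ²|data] = β/(α−1) = 45.68345/13.47 = 3.3915.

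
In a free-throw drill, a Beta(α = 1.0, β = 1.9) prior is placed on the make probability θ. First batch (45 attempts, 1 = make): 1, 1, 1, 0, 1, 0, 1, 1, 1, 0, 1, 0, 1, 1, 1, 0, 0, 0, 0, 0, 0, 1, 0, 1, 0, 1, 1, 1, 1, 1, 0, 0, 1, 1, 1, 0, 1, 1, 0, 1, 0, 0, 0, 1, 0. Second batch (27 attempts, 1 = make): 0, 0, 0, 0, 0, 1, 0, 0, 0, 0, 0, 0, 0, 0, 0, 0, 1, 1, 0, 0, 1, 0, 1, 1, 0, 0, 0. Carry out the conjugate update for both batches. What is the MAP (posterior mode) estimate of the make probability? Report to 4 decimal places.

0.4252

The Beta prior is conjugate to a Binomial/Bernoulli likelihood; the update adds successes to α and failures to β.
After batch 1: Beta(1.0+25, 1.9+20) = Beta(26.0, 21.9).
After batch 2: Beta(26.0+6, 21.9+21) = Beta(32.0, 42.9).
Mode of Beta(a,b) for a,b>1 is (a−1)/(a+b−2) = 31.0/72.9 = 0.4252.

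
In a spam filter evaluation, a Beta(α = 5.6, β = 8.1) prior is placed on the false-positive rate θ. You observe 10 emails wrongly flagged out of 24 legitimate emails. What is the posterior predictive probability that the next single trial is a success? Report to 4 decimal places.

0.4138

The Beta prior is conjugate to a Binomial/Bernoulli likelihood; the update adds successes to α and failures to β.
Posterior: Beta(α+k, β+n−k) = Beta(5.6+10, 8.1+14) = Beta(15.6, 22.1).
For a single future Bernoulli trial, P(success | data) = α/(α+β) = 0.4138.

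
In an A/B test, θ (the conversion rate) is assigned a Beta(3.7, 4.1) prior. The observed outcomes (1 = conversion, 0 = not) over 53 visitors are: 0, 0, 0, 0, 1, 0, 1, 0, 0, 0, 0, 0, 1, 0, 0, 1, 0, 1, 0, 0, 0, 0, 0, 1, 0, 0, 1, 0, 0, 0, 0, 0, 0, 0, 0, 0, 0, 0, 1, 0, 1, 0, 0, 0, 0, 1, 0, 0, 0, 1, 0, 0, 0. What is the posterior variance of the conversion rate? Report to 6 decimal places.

0.002966

The Beta prior is conjugate to a Binomial/Bernoulli likelihood; the update adds successes to α and failures to β.
Posterior: Beta(α+k, β+n−k) = Beta(3.7+11, 4.1+42) = Beta(14.7, 46.1).
Var = αβ/((α+β)²(α+β+1)) = 14.7·46.1/(60.8²·61.8) = 0.002966.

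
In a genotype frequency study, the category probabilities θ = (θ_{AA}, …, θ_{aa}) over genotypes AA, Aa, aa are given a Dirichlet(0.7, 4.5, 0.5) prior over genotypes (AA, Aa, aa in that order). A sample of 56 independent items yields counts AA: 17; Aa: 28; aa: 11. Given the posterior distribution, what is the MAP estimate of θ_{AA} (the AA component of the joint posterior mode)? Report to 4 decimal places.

0.2845

The Dirichlet prior is conjugate to the Multinomial likelihood: each posterior αⱼ = prior αⱼ + observed count nⱼ.
Posterior concentration: (17.7, 32.5, 11.5), total = 61.7.
Joint mode component: (α_{AA}−1)/(Σα−K) = 16.7/58.7 = 0.2845.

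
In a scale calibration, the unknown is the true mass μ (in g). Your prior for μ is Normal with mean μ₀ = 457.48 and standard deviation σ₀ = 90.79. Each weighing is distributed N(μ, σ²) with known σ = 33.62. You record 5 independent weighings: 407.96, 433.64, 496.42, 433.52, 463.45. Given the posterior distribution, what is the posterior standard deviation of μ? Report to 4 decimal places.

14.8333

For Normal data with known variance σ², a Normal(μ₀, σ₀²) prior on μ is conjugate. Posterior precision = 1/σ₀² + n/σ²; posterior mean is the precision-weighted average of μ₀ and x̄.
σ₀² = 90.79² = 8242.8241, σ² = 33.62² = 1130.3044; σ² + n·σ₀² = 1130.3044 + 5·8242.8241 = 42344.4249.
Posterior precision = 1/σ₀² + n/σ² = 1/8242.8241 + 5/1130.3044 = (σ² + n·σ₀²)/(σ₀²σ²) = 42344.4249/(8242.8241·1130.3044); posterior variance σₙ² = σ₀²σ²/(σ² + n·σ₀²) = 8242.8241·1130.3044/42344.4249 = 220.026612.
Posterior SD = √σₙ² = √(8242.8241·1130.3044/42344.4249) = 14.8333.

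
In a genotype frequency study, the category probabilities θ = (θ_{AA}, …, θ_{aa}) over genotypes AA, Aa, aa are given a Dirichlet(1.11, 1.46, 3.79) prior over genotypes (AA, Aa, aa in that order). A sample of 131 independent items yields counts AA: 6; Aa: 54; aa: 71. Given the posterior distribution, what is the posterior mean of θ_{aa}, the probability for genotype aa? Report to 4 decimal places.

0.5445

The Dirichlet prior is conjugate to the Multinomial likelihood: each posterior αⱼ = prior αⱼ + observed count nⱼ.
Posterior concentration: (7.11, 55.46, 74.79), total = 137.36.
E[θ_{aa}|data] = α_{aa}/Σα = 74.79/137.36 = 0.5445.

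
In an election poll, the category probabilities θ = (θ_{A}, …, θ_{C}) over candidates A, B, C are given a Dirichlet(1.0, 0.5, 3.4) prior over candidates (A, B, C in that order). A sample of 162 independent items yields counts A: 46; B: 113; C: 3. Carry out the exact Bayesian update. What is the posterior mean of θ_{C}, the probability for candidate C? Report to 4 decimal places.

The Dirichlet prior is conjugate to the Multinomial likelihood: each posterior αⱼ = prior αⱼ + observed count nⱼ.
Posterior concentration: (47.0, 113.5, 6.4), total = 166.9.
E[θ_{C}|data] = α_{C}/Σα = 6.4/166.9 = 0.0383.

0.0383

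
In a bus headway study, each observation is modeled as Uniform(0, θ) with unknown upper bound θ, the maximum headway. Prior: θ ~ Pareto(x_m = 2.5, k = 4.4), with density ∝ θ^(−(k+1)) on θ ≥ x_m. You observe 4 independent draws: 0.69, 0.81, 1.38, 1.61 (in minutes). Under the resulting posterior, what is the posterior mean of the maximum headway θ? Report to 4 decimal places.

2.8378

A Pareto(scale x_m, shape k) prior on the upper bound θ of Uniform(0, θ) is conjugate: posterior is Pareto(max(x_m, max xᵢ), k + n).
Sample maximum = 1.61; prior scale x_m = 2.5 → posterior scale = max = 2.50.
Posterior shape = 4.4 + 4 = 8.4.
E[θ|data] = k·x_m/(k−1) = 8.4·2.50/7.4 = 2.8378.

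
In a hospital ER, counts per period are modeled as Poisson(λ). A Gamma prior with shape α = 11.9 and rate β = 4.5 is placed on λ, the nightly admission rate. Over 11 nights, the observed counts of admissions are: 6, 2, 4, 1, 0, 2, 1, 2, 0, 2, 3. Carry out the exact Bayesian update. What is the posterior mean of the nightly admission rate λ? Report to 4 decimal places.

With a Gamma(shape α, rate β) prior, the Poisson likelihood is conjugate: the posterior is Gamma(α + ΣXᵢ, β + n).
Sum of counts S = 23 over n = 11 nights.
Posterior: Gamma(α+S, β+n) = Gamma(11.9+23, 4.5+11) = Gamma(34.9, 15.5).
Posterior mean = α/β = 34.9/15.5 = 2.2516.

2.2516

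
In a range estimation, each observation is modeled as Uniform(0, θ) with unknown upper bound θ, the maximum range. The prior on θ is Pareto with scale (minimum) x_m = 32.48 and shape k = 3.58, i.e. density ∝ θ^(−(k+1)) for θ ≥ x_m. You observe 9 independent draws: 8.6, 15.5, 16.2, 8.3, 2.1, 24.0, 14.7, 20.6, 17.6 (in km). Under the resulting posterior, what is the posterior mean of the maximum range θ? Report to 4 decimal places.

A Pareto(scale x_m, shape k) prior on the upper bound θ of Uniform(0, θ) is conjugate: posterior is Pareto(max(x_m, max xᵢ), k + n).
Sample maximum = 24.0; prior scale x_m = 32.48 → posterior scale = max = 32.48.
Posterior shape = 3.58 + 9 = 12.58.
E[θ|data] = k·x_m/(k−1) = 12.58·32.48/11.58 = 35.2848.

35.2848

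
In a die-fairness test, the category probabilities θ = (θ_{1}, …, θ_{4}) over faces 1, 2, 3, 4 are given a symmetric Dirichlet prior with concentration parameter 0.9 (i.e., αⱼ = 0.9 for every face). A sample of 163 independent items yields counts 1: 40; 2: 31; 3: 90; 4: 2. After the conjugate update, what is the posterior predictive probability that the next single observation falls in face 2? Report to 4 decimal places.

0.1915

The Dirichlet prior is conjugate to the Multinomial likelihood: each posterior αⱼ = prior αⱼ + observed count nⱼ.
Posterior concentration: (40.9, 31.9, 90.9, 2.9), total = 166.6.
P(next = 2 | data) = α_{2}/Σα = 0.1915.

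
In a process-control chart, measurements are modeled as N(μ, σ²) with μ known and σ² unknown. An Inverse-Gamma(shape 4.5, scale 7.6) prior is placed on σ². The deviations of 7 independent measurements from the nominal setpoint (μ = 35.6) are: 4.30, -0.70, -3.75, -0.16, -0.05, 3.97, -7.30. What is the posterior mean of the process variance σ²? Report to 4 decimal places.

8.3801

With known mean μ and an Inverse-Gamma(α, β) prior on σ², the Normal likelihood is conjugate: posterior is Inv-Gamma(α + n/2, β + Σ(xᵢ−μ)²/2).
Σ(xᵢ−μ)² = (4.30)² + (-0.70)² + (-3.75)² + (-0.16)² + (-0.05)² + (3.97)² + (-7.30)² = 102.1215.
Posterior: Inv-Gamma(4.5 + 7/2, 7.6 + 102.1215/2) = Inv-Gamma(8.00, 58.66075).
E[σ²|data] = β/(α−1) = 58.66075/7.00 = 8.3801.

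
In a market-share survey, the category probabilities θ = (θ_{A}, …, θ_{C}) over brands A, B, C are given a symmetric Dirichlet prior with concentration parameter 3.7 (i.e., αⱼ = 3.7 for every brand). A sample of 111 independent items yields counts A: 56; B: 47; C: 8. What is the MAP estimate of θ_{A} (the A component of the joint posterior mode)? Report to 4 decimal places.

0.4929

The Dirichlet prior is conjugate to the Multinomial likelihood: each posterior αⱼ = prior αⱼ + observed count nⱼ.
Posterior concentration: (59.7, 50.7, 11.7), total = 122.1.
Joint mode component: (α_{A}−1)/(Σα−K) = 58.7/119.1 = 0.4929.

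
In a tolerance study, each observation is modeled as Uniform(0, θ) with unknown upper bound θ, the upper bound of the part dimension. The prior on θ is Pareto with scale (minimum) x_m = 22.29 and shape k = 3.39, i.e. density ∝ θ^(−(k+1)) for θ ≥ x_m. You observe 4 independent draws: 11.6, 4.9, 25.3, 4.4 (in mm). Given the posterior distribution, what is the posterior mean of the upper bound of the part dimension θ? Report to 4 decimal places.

29.2593

A Pareto(scale x_m, shape k) prior on the upper bound θ of Uniform(0, θ) is conjugate: posterior is Pareto(max(x_m, max xᵢ), k + n).
Sample maximum = 25.3; prior scale x_m = 22.29 → posterior scale = max = 25.30.
Posterior shape = 3.39 + 4 = 7.39.
E[θ|data] = k·x_m/(k−1) = 7.39·25.30/6.39 = 29.2593.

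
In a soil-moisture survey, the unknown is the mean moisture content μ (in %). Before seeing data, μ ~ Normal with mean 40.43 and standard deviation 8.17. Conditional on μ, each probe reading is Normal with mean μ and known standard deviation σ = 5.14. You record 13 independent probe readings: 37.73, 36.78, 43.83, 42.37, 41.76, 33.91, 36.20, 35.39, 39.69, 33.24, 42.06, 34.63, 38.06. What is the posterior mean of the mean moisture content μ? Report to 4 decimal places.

38.1950

For Normal data with known variance σ², a Normal(μ₀, σ₀²) prior on μ is conjugate. Posterior precision = 1/σ₀² + n/σ²; posterior mean is the precision-weighted average of μ₀ and x̄.
Σxᵢ = 37.73 + 36.78 + 43.83 + 42.37 + 41.76 + 33.91 + 36.20 + 35.39 + 39.69 + 33.24 + 42.06 + 34.63 + 38.06 = 495.65, so n·x̄ = 495.65.
σ₀² = 8.17² = 66.7489, σ² = 5.14² = 26.4196; σ² + n·σ₀² = 26.4196 + 13·66.7489 = 894.1553.
Posterior mean = (μ₀/σ₀² + n·x̄/σ²)/(1/σ₀² + n/σ²) = (σ²·μ₀ + σ₀²·n·x̄)/(σ² + n·σ₀²) = (26.4196·40.43 + 66.7489·495.65)/894.1553 = 34152.236713/894.1553 = 38.1950.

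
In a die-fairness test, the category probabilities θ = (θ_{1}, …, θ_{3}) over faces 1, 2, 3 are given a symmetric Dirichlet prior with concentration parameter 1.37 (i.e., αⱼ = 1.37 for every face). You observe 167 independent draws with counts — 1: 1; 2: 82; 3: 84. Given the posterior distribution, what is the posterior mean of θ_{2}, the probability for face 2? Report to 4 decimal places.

The Dirichlet prior is conjugate to the Multinomial likelihood: each posterior αⱼ = prior αⱼ + observed count nⱼ.
Posterior concentration: (2.37, 83.37, 85.37), total = 171.11.
E[θ_{2}|data] = α_{2}/Σα = 83.37/171.11 = 0.4872.

0.4872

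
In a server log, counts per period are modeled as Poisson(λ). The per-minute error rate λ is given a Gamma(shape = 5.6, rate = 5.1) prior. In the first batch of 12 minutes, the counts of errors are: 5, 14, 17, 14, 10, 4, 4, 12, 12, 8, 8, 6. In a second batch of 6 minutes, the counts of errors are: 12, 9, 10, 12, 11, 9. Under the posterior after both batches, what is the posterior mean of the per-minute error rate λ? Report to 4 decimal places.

7.9048

With a Gamma(shape α, rate β) prior, the Poisson likelihood is conjugate: the posterior is Gamma(α + ΣXᵢ, β + n).
Batch 1: sum of counts S = 114 over n = 12 minutes.
After batch 1: Gamma(α+S, β+n) = Gamma(5.6+114, 5.1+12) = Gamma(119.6, 17.1).
Batch 2: sum of counts S = 63 over n = 6 minutes.
After batch 2: Gamma(α+S, β+n) = Gamma(119.6+63, 17.1+6) = Gamma(182.6, 23.1).
Posterior mean = α/β = 182.6/23.1 = 7.9048.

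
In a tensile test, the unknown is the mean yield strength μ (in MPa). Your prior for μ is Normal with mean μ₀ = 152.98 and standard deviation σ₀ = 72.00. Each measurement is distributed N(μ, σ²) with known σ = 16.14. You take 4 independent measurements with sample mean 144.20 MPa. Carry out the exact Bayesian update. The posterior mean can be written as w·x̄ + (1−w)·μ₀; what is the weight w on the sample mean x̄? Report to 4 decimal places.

0.9876

For Normal data with known variance σ², a Normal(μ₀, σ₀²) prior on μ is conjugate. Posterior precision = 1/σ₀² + n/σ²; posterior mean is the precision-weighted average of μ₀ and x̄.
σ₀² = 72.00² = 5184, σ² = 16.14² = 260.4996. Prior precision 1/σ₀² = 1/5184; data precision n/σ² = 4/260.4996.
w = (n/σ²)/(1/σ₀² + n/σ²) = n·σ₀²/(σ² + n·σ₀²) = 4·5184/(260.4996 + 4·5184) = 20736/20996.4996 = 0.9876.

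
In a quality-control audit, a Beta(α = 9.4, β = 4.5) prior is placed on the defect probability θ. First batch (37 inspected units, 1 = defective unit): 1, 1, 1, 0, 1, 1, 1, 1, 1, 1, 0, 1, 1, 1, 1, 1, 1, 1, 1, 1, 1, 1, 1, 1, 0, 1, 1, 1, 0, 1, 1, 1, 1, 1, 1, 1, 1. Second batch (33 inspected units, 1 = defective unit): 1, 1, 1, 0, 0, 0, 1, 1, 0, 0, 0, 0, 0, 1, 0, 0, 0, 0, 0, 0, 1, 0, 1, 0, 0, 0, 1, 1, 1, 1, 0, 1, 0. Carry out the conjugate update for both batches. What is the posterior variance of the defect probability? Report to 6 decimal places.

0.002642

The Beta prior is conjugate to a Binomial/Bernoulli likelihood; the update adds successes to α and failures to β.
After batch 1: Beta(9.4+33, 4.5+4) = Beta(42.4, 8.5).
After batch 2: Beta(42.4+13, 8.5+20) = Beta(55.4, 28.5).
Var = αβ/((α+β)²(α+β+1)) = 55.4·28.5/(83.9²·84.9) = 0.002642.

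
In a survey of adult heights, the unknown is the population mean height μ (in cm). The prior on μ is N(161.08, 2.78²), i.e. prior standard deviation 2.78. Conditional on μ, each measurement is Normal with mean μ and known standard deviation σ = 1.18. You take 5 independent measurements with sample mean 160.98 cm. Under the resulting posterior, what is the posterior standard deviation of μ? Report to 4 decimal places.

0.5185

For Normal data with known variance σ², a Normal(μ₀, σ₀²) prior on μ is conjugate. Posterior precision = 1/σ₀² + n/σ²; posterior mean is the precision-weighted average of μ₀ and x̄.
σ₀² = 2.78² = 7.7284, σ² = 1.18² = 1.3924; σ² + n·σ₀² = 1.3924 + 5·7.7284 = 40.0344.
Posterior precision = 1/σ₀² + n/σ² = 1/7.7284 + 5/1.3924 = (σ² + n·σ₀²)/(σ₀²σ²) = 40.0344/(7.7284·1.3924); posterior variance σₙ² = σ₀²σ²/(σ² + n·σ₀²) = 7.7284·1.3924/40.0344 = 0.268794.
Posterior SD = √σₙ² = √(7.7284·1.3924/40.0344) = 0.5185.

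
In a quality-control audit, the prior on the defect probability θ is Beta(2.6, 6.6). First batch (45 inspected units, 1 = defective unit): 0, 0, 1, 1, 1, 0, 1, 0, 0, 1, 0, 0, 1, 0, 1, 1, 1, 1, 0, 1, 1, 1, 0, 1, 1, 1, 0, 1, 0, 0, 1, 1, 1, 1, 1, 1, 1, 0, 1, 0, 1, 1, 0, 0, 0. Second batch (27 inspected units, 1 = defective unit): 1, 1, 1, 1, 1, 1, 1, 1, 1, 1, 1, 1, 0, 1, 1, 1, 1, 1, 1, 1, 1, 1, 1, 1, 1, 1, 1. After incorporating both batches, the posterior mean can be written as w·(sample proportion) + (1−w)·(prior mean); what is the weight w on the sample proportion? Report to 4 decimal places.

The Beta prior is conjugate to a Binomial/Bernoulli likelihood; the update adds successes to α and failures to β.
Total number of inspected units: n = 45 + 27 = 72.
Posterior mean = (α₀+k)/(α₀+β₀+n) = [n/(α₀+β₀+n)]·(k/n) + [(α₀+β₀)/(α₀+β₀+n)]·α₀/(α₀+β₀), so only n and the prior enter the weight.
The weight on the data is w = n/(α₀+β₀+n) = 72/(2.6+6.6+72) = 72/81.2 = 0.8867.

0.8867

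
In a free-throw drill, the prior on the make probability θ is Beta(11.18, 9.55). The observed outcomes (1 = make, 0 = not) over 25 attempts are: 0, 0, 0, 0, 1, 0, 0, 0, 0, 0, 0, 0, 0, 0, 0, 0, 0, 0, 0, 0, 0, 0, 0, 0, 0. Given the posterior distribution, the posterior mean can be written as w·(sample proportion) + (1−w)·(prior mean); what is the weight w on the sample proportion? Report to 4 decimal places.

The Beta prior is conjugate to a Binomial/Bernoulli likelihood; the update adds successes to α and failures to β.
Posterior mean = (α₀+k)/(α₀+β₀+n) = [n/(α₀+β₀+n)]·(k/n) + [(α₀+β₀)/(α₀+β₀+n)]·α₀/(α₀+β₀), so only n and the prior enter the weight.
The weight on the data is w = n/(α₀+β₀+n) = 25/(11.18+9.55+25) = 25/45.73 = 0.5467.

0.5467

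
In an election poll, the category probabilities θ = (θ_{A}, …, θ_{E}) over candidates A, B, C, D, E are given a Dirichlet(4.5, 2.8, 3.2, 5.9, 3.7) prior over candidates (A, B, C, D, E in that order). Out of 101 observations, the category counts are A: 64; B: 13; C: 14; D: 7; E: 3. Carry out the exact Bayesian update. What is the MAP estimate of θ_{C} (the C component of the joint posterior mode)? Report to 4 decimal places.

0.1395

The Dirichlet prior is conjugate to the Multinomial likelihood: each posterior αⱼ = prior αⱼ + observed count nⱼ.
Posterior concentration: (68.5, 15.8, 17.2, 12.9, 6.7), total = 121.1.
Joint mode component: (α_{C}−1)/(Σα−K) = 16.2/116.1 = 0.1395.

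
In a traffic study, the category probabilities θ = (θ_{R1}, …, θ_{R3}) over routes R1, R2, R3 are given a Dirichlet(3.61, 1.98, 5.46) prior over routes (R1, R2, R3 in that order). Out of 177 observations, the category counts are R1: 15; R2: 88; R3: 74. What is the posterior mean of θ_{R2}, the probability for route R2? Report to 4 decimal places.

0.4785

The Dirichlet prior is conjugate to the Multinomial likelihood: each posterior αⱼ = prior αⱼ + observed count nⱼ.
Posterior concentration: (18.61, 89.98, 79.46), total = 188.05.
E[θ_{R2}|data] = α_{R2}/Σα = 89.98/188.05 = 0.4785.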